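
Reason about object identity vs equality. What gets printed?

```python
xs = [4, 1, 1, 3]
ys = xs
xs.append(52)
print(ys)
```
[4, 1, 1, 3, 52]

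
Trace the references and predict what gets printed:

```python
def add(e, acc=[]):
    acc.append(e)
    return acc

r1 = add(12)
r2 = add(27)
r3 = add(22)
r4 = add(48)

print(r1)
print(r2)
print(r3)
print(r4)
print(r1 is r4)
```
[12, 27, 22, 48]
[12, 27, 22, 48]
[12, 27, 22, 48]
[12, 27, 22, 48]
True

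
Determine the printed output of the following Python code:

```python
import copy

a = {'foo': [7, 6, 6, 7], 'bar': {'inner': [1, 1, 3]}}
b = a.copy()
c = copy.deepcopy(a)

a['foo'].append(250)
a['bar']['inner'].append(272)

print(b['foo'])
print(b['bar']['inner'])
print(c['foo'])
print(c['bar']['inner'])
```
[7, 6, 6, 7, 250]
[1, 1, 3, 272]
[7, 6, 6, 7]
[1, 1, 3]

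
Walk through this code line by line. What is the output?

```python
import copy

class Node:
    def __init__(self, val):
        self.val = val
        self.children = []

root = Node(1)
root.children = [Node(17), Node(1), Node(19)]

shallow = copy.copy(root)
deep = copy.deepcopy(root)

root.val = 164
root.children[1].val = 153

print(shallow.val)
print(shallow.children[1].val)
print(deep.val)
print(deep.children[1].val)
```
1
153
1
1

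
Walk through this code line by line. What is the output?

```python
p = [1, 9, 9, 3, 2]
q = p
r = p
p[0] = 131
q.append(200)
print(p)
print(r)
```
[131, 9, 9, 3, 2, 200]
[131, 9, 9, 3, 2, 200]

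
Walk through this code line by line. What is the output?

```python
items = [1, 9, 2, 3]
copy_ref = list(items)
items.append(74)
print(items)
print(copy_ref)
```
[1, 9, 2, 3, 74]
[1, 9, 2, 3]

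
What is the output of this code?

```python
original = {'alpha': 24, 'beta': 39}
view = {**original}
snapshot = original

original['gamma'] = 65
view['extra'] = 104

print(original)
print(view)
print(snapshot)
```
{'alpha': 24, 'beta': 39, 'gamma': 65}
{'alpha': 24, 'beta': 39, 'extra': 104}
{'alpha': 24, 'beta': 39, 'gamma': 65}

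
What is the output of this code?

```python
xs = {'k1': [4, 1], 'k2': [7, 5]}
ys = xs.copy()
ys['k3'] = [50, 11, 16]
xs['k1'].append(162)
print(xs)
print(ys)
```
{'k1': [4, 1, 162], 'k2': [7, 5]}
{'k1': [4, 1, 162], 'k2': [7, 5], 'k3': [50, 11, 16]}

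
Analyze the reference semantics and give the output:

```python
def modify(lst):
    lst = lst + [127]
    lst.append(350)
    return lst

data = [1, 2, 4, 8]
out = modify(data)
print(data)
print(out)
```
[1, 2, 4, 8]
[1, 2, 4, 8, 127, 350]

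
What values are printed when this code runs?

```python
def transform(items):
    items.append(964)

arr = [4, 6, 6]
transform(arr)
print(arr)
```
[4, 6, 6, 964]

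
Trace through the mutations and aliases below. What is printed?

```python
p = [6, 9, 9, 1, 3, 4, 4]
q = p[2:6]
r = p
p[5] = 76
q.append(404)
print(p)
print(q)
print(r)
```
[6, 9, 9, 1, 3, 76, 4]
[9, 1, 3, 4, 404]
[6, 9, 9, 1, 3, 76, 4]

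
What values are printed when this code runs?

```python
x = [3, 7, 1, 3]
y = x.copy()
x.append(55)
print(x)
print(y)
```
[3, 7, 1, 3, 55]
[3, 7, 1, 3]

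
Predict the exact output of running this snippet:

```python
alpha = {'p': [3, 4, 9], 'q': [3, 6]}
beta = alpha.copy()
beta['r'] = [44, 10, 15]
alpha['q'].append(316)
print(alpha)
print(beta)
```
{'p': [3, 4, 9], 'q': [3, 6, 316]}
{'p': [3, 4, 9], 'q': [3, 6, 316], 'r': [44, 10, 15]}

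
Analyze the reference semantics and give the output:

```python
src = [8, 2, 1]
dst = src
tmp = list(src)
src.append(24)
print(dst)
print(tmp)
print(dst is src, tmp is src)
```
[8, 2, 1, 24]
[8, 2, 1]
True False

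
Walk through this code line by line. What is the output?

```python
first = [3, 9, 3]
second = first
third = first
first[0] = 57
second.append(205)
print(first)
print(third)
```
[57, 9, 3, 205]
[57, 9, 3, 205]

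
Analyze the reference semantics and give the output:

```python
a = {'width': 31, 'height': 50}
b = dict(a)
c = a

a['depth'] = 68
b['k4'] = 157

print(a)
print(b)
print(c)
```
{'width': 31, 'height': 50, 'depth': 68}
{'width': 31, 'height': 50, 'k4': 157}
{'width': 31, 'height': 50, 'depth': 68}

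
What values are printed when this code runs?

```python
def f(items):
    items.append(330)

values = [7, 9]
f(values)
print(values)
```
[7, 9, 330]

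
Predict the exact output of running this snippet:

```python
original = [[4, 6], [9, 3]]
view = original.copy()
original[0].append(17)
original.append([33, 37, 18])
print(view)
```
[[4, 6, 17], [9, 3]]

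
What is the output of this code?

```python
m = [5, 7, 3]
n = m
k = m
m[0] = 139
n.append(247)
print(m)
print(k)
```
[139, 7, 3, 247]
[139, 7, 3, 247]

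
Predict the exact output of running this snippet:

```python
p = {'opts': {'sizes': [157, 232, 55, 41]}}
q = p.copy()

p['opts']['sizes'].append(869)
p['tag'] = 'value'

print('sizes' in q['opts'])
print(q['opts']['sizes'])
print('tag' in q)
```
True
[157, 232, 55, 41, 869]
False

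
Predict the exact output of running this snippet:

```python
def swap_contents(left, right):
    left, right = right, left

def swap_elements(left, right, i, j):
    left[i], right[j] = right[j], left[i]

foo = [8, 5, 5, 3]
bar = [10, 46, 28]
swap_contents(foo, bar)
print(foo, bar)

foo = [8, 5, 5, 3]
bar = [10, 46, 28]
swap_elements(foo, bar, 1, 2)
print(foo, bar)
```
[8, 5, 5, 3] [10, 46, 28]
[8, 28, 5, 3] [10, 46, 5]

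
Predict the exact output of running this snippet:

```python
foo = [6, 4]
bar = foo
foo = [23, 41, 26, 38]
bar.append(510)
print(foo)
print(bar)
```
[23, 41, 26, 38]
[6, 4, 510]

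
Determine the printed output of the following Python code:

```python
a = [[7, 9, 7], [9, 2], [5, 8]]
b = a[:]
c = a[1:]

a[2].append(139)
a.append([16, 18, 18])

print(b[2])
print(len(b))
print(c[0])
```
[5, 8, 139]
3
[9, 2]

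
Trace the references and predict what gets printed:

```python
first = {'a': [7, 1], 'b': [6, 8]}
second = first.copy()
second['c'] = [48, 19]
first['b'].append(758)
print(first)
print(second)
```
{'a': [7, 1], 'b': [6, 8, 758]}
{'a': [7, 1], 'b': [6, 8, 758], 'c': [48, 19]}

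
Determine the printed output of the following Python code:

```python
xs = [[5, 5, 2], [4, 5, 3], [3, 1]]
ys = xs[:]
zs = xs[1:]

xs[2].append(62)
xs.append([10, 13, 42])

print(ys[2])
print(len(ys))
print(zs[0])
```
[3, 1, 62]
3
[4, 5, 3]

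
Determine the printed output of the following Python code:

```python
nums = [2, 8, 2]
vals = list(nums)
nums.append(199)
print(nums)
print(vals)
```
[2, 8, 2, 199]
[2, 8, 2]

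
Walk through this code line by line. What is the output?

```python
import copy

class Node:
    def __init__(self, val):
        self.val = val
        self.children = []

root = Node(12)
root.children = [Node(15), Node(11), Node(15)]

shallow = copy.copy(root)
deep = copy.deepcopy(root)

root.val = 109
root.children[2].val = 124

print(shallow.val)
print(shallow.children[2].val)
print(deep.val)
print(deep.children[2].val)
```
12
124
12
15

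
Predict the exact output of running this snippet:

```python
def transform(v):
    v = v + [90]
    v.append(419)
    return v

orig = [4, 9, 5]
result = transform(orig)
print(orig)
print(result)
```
[4, 9, 5]
[4, 9, 5, 90, 419]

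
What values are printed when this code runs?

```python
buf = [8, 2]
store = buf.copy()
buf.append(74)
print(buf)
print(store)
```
[8, 2, 74]
[8, 2]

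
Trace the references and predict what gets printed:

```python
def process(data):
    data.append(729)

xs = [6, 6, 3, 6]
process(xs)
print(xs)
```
[6, 6, 3, 6, 729]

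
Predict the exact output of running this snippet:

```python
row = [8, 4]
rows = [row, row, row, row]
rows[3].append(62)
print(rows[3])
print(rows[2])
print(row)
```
[8, 4, 62]
[8, 4, 62]
[8, 4, 62]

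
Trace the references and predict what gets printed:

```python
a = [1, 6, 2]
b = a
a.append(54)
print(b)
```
[1, 6, 2, 54]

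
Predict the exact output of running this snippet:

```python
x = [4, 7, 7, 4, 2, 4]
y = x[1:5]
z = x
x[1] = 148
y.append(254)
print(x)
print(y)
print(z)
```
[4, 148, 7, 4, 2, 4]
[7, 7, 4, 2, 254]
[4, 148, 7, 4, 2, 4]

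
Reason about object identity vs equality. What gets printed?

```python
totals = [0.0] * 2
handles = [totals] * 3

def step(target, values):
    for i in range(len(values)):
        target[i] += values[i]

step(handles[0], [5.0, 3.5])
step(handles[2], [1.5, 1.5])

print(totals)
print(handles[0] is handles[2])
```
[6.5, 5.0]
True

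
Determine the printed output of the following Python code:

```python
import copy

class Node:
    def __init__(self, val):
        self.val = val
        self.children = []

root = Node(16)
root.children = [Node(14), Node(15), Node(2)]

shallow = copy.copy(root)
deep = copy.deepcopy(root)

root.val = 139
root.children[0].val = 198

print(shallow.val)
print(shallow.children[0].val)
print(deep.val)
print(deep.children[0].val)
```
16
198
16
14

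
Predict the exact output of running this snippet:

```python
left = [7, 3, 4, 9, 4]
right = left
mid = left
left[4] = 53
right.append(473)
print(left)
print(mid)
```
[7, 3, 4, 9, 53, 473]
[7, 3, 4, 9, 53, 473]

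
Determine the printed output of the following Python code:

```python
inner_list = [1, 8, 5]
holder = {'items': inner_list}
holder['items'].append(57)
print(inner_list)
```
[1, 8, 5, 57]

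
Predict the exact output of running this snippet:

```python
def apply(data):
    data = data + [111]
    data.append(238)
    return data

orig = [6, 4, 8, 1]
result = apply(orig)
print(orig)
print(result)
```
[6, 4, 8, 1]
[6, 4, 8, 1, 111, 238]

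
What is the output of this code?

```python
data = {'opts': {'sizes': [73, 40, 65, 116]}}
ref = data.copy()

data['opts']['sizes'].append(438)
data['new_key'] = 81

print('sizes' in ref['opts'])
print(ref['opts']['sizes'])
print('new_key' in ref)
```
True
[73, 40, 65, 116, 438]
False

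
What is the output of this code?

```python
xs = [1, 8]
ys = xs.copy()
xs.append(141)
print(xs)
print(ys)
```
[1, 8, 141]
[1, 8]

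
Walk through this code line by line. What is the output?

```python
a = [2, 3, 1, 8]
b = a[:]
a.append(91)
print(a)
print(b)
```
[2, 3, 1, 8, 91]
[2, 3, 1, 8]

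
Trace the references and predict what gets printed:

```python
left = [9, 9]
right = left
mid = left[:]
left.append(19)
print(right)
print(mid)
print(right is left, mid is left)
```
[9, 9, 19]
[9, 9]
True False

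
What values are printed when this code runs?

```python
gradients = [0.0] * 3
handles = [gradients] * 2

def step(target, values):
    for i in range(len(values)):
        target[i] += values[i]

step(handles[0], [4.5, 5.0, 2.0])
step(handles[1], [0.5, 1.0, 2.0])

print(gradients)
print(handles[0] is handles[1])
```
[5.0, 6.0, 4.0]
True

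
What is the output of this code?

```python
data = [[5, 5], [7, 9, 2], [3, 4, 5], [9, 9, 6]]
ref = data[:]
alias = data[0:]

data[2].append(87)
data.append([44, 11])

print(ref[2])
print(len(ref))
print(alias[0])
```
[3, 4, 5, 87]
4
[5, 5]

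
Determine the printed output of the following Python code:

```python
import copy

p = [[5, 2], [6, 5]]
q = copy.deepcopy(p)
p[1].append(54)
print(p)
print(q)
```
[[5, 2], [6, 5, 54]]
[[5, 2], [6, 5]]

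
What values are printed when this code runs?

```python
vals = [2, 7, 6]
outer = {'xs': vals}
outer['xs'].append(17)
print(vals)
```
[2, 7, 6, 17]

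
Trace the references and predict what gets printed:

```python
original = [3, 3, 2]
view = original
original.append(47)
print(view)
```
[3, 3, 2, 47]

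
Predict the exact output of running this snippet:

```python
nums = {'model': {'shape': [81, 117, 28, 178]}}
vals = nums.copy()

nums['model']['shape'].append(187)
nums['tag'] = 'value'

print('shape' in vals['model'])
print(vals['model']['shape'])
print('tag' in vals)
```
True
[81, 117, 28, 178, 187]
False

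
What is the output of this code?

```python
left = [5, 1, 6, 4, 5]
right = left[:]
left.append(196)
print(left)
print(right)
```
[5, 1, 6, 4, 5, 196]
[5, 1, 6, 4, 5]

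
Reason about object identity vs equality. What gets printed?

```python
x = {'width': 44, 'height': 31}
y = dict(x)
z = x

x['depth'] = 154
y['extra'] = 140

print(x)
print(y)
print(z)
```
{'width': 44, 'height': 31, 'depth': 154}
{'width': 44, 'height': 31, 'extra': 140}
{'width': 44, 'height': 31, 'depth': 154}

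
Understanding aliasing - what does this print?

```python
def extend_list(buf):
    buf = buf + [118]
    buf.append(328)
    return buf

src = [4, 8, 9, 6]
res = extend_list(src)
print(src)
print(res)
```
[4, 8, 9, 6]
[4, 8, 9, 6, 118, 328]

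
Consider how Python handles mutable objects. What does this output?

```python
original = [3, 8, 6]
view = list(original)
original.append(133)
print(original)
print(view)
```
[3, 8, 6, 133]
[3, 8, 6]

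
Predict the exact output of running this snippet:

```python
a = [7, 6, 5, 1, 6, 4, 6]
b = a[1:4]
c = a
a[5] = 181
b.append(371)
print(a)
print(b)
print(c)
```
[7, 6, 5, 1, 6, 181, 6]
[6, 5, 1, 371]
[7, 6, 5, 1, 6, 181, 6]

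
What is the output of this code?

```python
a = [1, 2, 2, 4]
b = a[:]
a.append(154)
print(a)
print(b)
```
[1, 2, 2, 4, 154]
[1, 2, 2, 4]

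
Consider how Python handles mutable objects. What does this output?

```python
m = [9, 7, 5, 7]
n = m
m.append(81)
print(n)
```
[9, 7, 5, 7, 81]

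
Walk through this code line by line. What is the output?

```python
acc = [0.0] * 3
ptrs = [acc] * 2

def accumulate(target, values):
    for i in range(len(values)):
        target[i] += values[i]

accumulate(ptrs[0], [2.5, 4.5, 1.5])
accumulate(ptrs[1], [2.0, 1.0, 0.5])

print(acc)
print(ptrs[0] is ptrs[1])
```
[4.5, 5.5, 2.0]
True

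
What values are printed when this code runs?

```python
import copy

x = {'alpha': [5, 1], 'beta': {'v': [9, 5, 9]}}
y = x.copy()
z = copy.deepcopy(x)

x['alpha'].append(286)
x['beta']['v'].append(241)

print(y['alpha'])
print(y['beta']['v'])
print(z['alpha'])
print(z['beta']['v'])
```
[5, 1, 286]
[9, 5, 9, 241]
[5, 1]
[9, 5, 9]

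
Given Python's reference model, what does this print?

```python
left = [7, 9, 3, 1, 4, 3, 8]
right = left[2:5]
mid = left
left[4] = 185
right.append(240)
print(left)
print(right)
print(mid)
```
[7, 9, 3, 1, 185, 3, 8]
[3, 1, 4, 240]
[7, 9, 3, 1, 185, 3, 8]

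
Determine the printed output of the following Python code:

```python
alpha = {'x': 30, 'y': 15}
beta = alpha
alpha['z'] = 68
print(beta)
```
{'x': 30, 'y': 15, 'z': 68}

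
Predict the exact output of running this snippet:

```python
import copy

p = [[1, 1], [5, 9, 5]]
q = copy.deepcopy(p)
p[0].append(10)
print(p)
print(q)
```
[[1, 1, 10], [5, 9, 5]]
[[1, 1], [5, 9, 5]]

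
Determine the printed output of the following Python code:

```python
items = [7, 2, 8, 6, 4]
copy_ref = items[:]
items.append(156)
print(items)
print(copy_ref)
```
[7, 2, 8, 6, 4, 156]
[7, 2, 8, 6, 4]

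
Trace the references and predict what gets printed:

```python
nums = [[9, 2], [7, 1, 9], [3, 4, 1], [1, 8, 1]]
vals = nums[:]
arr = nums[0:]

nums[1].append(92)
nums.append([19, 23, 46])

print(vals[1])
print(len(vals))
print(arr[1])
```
[7, 1, 9, 92]
4
[7, 1, 9, 92]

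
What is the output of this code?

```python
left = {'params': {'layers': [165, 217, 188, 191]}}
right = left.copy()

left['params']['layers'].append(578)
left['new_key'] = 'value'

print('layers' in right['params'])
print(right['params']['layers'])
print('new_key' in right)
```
True
[165, 217, 188, 191, 578]
False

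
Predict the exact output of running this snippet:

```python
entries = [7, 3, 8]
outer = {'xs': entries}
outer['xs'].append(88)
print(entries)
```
[7, 3, 8, 88]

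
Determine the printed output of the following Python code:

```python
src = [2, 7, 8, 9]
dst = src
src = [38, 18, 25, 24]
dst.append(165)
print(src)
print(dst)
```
[38, 18, 25, 24]
[2, 7, 8, 9, 165]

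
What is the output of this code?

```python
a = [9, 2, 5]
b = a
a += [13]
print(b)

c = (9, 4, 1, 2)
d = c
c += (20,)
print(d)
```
[9, 2, 5, 13]
(9, 4, 1, 2)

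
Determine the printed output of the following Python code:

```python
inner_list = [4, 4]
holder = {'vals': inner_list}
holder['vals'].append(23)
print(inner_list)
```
[4, 4, 23]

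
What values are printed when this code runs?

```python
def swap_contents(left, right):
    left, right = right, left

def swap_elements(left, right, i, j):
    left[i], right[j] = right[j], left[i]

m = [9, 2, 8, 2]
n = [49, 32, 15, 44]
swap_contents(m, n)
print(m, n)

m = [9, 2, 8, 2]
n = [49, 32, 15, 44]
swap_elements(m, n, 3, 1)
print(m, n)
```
[9, 2, 8, 2] [49, 32, 15, 44]
[9, 2, 8, 32] [49, 2, 15, 44]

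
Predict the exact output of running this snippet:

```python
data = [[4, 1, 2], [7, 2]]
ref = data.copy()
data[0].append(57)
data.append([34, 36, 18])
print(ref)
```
[[4, 1, 2, 57], [7, 2]]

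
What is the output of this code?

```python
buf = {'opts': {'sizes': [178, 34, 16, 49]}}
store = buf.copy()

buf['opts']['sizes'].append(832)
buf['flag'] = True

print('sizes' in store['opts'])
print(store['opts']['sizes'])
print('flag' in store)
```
True
[178, 34, 16, 49, 832]
False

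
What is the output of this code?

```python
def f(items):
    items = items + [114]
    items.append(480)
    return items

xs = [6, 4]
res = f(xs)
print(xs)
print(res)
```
[6, 4]
[6, 4, 114, 480]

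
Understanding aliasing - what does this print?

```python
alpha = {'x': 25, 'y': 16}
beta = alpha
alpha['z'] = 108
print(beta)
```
{'x': 25, 'y': 16, 'z': 108}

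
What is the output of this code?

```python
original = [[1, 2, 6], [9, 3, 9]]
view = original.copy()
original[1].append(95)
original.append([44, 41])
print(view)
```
[[1, 2, 6], [9, 3, 9, 95]]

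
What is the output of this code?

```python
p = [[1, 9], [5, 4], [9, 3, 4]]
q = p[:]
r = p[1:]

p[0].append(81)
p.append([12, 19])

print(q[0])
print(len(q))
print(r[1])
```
[1, 9, 81]
3
[9, 3, 4]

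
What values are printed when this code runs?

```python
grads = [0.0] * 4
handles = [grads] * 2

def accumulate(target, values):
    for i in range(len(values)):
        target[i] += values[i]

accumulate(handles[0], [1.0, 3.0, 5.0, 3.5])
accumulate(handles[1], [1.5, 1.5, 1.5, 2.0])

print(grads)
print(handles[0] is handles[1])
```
[2.5, 4.5, 6.5, 5.5]
True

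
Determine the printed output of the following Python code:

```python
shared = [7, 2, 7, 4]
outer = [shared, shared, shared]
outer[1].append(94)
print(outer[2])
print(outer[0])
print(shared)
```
[7, 2, 7, 4, 94]
[7, 2, 7, 4, 94]
[7, 2, 7, 4, 94]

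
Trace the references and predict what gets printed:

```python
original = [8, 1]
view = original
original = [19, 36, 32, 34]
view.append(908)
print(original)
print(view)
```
[19, 36, 32, 34]
[8, 1, 908]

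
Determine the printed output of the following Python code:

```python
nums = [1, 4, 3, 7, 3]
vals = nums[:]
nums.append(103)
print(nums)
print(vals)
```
[1, 4, 3, 7, 3, 103]
[1, 4, 3, 7, 3]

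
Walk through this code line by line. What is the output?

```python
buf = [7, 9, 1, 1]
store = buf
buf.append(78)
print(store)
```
[7, 9, 1, 1, 78]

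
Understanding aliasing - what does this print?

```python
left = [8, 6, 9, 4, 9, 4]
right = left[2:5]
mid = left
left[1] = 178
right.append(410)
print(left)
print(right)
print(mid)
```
[8, 178, 9, 4, 9, 4]
[9, 4, 9, 410]
[8, 178, 9, 4, 9, 4]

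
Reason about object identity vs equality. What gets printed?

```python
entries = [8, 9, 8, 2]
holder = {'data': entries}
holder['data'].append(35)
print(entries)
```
[8, 9, 8, 2, 35]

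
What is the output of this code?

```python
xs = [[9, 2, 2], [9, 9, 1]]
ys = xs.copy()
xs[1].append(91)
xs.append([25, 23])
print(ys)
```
[[9, 2, 2], [9, 9, 1, 91]]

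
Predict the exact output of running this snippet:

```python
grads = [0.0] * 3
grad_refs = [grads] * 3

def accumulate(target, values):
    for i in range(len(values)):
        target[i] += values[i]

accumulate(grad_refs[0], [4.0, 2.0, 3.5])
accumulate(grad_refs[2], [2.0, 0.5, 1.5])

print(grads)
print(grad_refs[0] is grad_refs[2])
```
[6.0, 2.5, 5.0]
True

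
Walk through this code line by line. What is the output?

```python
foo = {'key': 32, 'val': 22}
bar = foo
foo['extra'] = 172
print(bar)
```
{'key': 32, 'val': 22, 'extra': 172}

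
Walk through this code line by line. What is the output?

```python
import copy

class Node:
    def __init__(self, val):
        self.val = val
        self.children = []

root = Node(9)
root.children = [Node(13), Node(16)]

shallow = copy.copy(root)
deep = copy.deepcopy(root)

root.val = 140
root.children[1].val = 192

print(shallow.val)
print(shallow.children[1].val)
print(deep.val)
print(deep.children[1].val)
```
9
192
9
16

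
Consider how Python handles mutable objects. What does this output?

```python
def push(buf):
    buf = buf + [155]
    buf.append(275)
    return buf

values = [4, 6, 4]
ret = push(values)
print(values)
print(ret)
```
[4, 6, 4]
[4, 6, 4, 155, 275]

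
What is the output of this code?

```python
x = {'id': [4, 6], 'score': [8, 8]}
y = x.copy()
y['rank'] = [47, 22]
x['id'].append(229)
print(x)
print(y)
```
{'id': [4, 6, 229], 'score': [8, 8]}
{'id': [4, 6, 229], 'score': [8, 8], 'rank': [47, 22]}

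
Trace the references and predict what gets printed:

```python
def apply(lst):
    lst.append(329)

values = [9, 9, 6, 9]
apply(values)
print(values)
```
[9, 9, 6, 9, 329]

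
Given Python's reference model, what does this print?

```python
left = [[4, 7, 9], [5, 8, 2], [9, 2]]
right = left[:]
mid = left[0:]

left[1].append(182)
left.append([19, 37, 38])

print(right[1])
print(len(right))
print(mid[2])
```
[5, 8, 2, 182]
3
[9, 2]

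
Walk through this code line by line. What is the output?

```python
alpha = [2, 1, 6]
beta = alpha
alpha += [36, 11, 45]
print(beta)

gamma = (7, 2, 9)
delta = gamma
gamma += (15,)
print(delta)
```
[2, 1, 6, 36, 11, 45]
(7, 2, 9)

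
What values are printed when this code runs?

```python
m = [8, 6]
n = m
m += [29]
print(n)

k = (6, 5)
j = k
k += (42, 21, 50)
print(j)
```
[8, 6, 29]
(6, 5)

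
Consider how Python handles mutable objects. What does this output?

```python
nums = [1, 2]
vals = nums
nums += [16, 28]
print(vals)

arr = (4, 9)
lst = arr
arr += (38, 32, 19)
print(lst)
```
[1, 2, 16, 28]
(4, 9)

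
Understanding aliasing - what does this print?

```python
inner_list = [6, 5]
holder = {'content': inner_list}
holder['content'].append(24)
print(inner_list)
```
[6, 5, 24]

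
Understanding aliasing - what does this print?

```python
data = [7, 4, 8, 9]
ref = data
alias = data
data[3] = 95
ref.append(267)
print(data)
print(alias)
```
[7, 4, 8, 95, 267]
[7, 4, 8, 95, 267]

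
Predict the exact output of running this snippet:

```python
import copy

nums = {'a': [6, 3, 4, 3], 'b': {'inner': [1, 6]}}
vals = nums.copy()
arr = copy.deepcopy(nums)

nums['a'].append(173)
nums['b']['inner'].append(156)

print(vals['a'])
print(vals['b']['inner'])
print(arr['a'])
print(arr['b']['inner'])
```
[6, 3, 4, 3, 173]
[1, 6, 156]
[6, 3, 4, 3]
[1, 6]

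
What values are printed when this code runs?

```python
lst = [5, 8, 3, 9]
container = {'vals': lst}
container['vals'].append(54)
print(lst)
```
[5, 8, 3, 9, 54]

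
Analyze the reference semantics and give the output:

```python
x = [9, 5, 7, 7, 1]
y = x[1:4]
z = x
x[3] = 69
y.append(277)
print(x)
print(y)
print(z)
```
[9, 5, 7, 69, 1]
[5, 7, 7, 277]
[9, 5, 7, 69, 1]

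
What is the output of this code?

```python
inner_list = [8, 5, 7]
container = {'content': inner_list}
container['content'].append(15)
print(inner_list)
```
[8, 5, 7, 15]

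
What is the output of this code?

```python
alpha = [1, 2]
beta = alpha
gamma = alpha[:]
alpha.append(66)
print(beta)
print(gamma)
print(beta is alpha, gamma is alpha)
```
[1, 2, 66]
[1, 2]
True False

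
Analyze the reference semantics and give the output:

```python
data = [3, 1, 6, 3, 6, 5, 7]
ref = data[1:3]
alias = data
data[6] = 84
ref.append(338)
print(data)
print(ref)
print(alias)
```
[3, 1, 6, 3, 6, 5, 84]
[1, 6, 338]
[3, 1, 6, 3, 6, 5, 84]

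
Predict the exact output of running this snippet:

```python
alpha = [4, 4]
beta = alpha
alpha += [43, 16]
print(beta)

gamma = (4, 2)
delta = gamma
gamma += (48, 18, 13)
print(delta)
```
[4, 4, 43, 16]
(4, 2)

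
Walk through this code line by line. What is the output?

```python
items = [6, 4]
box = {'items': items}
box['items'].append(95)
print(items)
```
[6, 4, 95]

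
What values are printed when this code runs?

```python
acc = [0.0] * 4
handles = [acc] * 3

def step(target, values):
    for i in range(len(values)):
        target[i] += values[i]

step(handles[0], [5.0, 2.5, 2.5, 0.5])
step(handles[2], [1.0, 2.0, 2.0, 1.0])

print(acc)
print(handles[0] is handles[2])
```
[6.0, 4.5, 4.5, 1.5]
True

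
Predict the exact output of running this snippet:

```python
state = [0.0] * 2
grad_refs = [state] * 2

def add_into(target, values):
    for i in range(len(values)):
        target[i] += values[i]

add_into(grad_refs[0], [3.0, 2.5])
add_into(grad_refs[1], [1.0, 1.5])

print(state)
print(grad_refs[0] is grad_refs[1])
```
[4.0, 4.0]
True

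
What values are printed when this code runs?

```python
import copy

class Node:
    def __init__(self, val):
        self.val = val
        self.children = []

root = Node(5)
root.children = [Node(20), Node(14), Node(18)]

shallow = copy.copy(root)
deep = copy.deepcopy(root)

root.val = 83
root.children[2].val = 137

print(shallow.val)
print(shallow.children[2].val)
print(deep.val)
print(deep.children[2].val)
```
5
137
5
18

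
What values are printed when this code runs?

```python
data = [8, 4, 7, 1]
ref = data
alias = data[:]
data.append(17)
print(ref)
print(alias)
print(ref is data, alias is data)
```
[8, 4, 7, 1, 17]
[8, 4, 7, 1]
True False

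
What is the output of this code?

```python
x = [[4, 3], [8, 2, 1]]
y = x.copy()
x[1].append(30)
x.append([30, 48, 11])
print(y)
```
[[4, 3], [8, 2, 1, 30]]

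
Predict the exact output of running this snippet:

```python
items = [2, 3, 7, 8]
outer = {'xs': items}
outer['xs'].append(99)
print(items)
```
[2, 3, 7, 8, 99]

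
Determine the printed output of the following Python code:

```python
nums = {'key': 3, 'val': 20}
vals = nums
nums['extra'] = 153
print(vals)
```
{'key': 3, 'val': 20, 'extra': 153}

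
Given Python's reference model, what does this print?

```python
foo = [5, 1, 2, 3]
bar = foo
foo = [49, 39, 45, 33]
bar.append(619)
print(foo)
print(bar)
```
[49, 39, 45, 33]
[5, 1, 2, 3, 619]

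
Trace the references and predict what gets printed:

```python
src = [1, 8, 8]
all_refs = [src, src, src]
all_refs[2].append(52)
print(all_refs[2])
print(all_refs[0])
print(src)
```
[1, 8, 8, 52]
[1, 8, 8, 52]
[1, 8, 8, 52]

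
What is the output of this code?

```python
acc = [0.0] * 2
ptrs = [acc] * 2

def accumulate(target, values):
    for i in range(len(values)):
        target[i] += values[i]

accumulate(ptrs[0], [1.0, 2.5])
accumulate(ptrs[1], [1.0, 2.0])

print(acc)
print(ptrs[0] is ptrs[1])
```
[2.0, 4.5]
True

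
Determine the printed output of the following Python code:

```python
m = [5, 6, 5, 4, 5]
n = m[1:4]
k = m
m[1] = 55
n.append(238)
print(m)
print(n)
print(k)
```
[5, 55, 5, 4, 5]
[6, 5, 4, 238]
[5, 55, 5, 4, 5]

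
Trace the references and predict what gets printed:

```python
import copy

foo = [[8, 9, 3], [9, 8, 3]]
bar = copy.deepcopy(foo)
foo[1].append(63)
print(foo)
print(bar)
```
[[8, 9, 3], [9, 8, 3, 63]]
[[8, 9, 3], [9, 8, 3]]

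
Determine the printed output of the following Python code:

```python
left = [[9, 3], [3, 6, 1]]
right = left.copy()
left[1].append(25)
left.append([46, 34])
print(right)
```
[[9, 3], [3, 6, 1, 25]]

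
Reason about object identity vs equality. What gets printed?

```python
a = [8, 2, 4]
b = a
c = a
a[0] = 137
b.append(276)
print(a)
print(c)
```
[137, 2, 4, 276]
[137, 2, 4, 276]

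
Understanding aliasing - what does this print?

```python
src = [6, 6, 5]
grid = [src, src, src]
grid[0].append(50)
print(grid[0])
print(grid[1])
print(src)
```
[6, 6, 5, 50]
[6, 6, 5, 50]
[6, 6, 5, 50]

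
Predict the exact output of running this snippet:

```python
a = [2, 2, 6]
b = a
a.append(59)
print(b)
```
[2, 2, 6, 59]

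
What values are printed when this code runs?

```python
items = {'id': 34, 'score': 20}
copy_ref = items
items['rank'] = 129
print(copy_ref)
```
{'id': 34, 'score': 20, 'rank': 129}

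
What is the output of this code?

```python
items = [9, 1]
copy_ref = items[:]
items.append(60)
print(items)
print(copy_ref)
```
[9, 1, 60]
[9, 1]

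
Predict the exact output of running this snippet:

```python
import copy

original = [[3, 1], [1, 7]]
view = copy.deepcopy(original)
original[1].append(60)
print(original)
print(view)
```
[[3, 1], [1, 7, 60]]
[[3, 1], [1, 7]]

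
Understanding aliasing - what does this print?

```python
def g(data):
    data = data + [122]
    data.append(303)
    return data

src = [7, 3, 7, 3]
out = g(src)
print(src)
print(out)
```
[7, 3, 7, 3]
[7, 3, 7, 3, 122, 303]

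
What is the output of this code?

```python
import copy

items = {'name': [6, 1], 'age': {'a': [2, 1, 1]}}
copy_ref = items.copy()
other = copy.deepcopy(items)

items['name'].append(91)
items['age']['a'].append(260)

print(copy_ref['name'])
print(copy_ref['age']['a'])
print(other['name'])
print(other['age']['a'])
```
[6, 1, 91]
[2, 1, 1, 260]
[6, 1]
[2, 1, 1]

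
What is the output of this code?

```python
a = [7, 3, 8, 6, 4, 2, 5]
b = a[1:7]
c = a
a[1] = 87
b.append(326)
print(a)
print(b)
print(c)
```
[7, 87, 8, 6, 4, 2, 5]
[3, 8, 6, 4, 2, 5, 326]
[7, 87, 8, 6, 4, 2, 5]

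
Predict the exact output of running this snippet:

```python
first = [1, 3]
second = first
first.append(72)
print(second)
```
[1, 3, 72]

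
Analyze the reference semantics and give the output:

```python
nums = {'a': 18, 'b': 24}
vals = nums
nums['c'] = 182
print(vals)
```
{'a': 18, 'b': 24, 'c': 182}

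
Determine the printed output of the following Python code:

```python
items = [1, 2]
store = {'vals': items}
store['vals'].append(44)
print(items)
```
[1, 2, 44]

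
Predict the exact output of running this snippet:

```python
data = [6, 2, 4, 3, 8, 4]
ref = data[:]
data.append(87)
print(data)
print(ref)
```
[6, 2, 4, 3, 8, 4, 87]
[6, 2, 4, 3, 8, 4]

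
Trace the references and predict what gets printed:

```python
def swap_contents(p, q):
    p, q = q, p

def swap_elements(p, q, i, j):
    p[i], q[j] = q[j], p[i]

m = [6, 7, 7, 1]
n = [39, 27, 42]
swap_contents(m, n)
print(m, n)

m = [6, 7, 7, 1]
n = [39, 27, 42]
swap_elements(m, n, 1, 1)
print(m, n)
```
[6, 7, 7, 1] [39, 27, 42]
[6, 27, 7, 1] [39, 7, 42]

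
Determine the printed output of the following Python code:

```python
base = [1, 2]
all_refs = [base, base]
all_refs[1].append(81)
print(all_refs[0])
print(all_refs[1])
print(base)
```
[1, 2, 81]
[1, 2, 81]
[1, 2, 81]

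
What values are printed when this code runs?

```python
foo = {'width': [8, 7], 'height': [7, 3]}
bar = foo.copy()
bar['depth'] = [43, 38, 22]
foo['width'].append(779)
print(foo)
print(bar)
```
{'width': [8, 7, 779], 'height': [7, 3]}
{'width': [8, 7, 779], 'height': [7, 3], 'depth': [43, 38, 22]}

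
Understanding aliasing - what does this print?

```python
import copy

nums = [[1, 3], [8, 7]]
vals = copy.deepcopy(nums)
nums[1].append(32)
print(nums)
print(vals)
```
[[1, 3], [8, 7, 32]]
[[1, 3], [8, 7]]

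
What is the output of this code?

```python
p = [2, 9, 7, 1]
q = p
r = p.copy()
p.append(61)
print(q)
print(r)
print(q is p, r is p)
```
[2, 9, 7, 1, 61]
[2, 9, 7, 1]
True False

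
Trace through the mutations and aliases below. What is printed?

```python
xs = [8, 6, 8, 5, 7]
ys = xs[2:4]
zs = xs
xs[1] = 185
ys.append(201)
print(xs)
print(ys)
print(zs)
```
[8, 185, 8, 5, 7]
[8, 5, 201]
[8, 185, 8, 5, 7]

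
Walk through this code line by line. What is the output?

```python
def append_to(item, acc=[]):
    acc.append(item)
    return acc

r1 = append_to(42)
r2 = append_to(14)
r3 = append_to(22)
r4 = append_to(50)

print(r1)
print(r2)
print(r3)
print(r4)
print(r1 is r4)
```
[42, 14, 22, 50]
[42, 14, 22, 50]
[42, 14, 22, 50]
[42, 14, 22, 50]
True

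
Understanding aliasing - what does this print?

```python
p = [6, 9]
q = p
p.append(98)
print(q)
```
[6, 9, 98]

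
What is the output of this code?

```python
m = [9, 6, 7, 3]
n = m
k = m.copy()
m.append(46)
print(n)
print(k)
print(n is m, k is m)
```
[9, 6, 7, 3, 46]
[9, 6, 7, 3]
True False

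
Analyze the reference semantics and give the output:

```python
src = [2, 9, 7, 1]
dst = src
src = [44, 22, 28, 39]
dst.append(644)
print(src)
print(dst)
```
[44, 22, 28, 39]
[2, 9, 7, 1, 644]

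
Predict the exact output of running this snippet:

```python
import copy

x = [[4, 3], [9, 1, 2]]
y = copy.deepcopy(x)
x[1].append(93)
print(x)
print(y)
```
[[4, 3], [9, 1, 2, 93]]
[[4, 3], [9, 1, 2]]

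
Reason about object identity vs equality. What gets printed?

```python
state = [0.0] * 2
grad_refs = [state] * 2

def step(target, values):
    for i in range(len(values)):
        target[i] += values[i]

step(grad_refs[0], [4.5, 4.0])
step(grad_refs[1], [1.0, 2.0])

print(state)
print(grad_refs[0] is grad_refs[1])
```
[5.5, 6.0]
True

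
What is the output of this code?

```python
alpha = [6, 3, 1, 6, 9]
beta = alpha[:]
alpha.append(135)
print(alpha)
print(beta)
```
[6, 3, 1, 6, 9, 135]
[6, 3, 1, 6, 9]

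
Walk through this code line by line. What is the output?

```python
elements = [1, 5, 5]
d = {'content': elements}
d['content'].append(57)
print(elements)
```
[1, 5, 5, 57]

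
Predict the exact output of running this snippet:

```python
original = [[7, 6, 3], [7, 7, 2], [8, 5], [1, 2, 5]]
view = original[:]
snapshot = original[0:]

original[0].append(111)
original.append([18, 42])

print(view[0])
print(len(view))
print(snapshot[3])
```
[7, 6, 3, 111]
4
[1, 2, 5]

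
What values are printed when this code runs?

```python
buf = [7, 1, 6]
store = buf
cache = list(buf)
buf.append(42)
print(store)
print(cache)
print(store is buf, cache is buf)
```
[7, 1, 6, 42]
[7, 1, 6]
True False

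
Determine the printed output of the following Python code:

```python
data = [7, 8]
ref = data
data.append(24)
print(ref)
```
[7, 8, 24]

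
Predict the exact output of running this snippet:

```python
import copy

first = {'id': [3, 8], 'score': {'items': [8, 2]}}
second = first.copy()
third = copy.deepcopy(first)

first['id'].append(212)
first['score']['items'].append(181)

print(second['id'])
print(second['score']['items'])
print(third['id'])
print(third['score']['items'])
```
[3, 8, 212]
[8, 2, 181]
[3, 8]
[8, 2]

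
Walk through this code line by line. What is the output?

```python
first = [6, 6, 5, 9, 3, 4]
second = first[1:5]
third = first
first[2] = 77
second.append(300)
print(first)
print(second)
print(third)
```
[6, 6, 77, 9, 3, 4]
[6, 5, 9, 3, 300]
[6, 6, 77, 9, 3, 4]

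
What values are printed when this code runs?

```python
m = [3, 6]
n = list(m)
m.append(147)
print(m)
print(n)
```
[3, 6, 147]
[3, 6]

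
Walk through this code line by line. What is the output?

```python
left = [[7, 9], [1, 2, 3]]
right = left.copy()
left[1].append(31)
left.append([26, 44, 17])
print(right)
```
[[7, 9], [1, 2, 3, 31]]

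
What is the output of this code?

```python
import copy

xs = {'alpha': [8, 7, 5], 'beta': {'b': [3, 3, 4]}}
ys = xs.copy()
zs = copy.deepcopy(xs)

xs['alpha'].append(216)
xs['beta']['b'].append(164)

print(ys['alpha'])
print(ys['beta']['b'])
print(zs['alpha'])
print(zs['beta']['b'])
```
[8, 7, 5, 216]
[3, 3, 4, 164]
[8, 7, 5]
[3, 3, 4]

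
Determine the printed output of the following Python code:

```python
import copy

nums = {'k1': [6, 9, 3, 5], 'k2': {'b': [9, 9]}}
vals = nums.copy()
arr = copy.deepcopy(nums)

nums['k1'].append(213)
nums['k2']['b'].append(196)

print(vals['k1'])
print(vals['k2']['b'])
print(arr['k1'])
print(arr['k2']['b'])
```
[6, 9, 3, 5, 213]
[9, 9, 196]
[6, 9, 3, 5]
[9, 9]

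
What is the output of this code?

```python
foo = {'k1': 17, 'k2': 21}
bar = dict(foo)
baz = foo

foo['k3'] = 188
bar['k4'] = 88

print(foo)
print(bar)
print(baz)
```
{'k1': 17, 'k2': 21, 'k3': 188}
{'k1': 17, 'k2': 21, 'k4': 88}
{'k1': 17, 'k2': 21, 'k3': 188}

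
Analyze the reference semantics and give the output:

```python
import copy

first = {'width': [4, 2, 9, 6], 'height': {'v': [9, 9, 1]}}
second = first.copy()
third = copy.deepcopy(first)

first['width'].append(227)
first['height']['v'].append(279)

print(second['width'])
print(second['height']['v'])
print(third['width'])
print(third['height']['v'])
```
[4, 2, 9, 6, 227]
[9, 9, 1, 279]
[4, 2, 9, 6]
[9, 9, 1]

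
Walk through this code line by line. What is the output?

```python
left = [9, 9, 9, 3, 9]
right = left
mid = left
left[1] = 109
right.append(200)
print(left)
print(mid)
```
[9, 109, 9, 3, 9, 200]
[9, 109, 9, 3, 9, 200]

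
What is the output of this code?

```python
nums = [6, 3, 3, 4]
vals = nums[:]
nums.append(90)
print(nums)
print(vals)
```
[6, 3, 3, 4, 90]
[6, 3, 3, 4]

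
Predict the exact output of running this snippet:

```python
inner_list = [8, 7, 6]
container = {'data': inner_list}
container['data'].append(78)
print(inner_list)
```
[8, 7, 6, 78]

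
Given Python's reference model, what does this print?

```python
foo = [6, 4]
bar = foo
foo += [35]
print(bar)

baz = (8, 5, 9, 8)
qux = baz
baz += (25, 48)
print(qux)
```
[6, 4, 35]
(8, 5, 9, 8)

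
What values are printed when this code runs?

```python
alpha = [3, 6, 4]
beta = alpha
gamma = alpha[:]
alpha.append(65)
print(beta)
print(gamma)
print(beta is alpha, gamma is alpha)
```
[3, 6, 4, 65]
[3, 6, 4]
True False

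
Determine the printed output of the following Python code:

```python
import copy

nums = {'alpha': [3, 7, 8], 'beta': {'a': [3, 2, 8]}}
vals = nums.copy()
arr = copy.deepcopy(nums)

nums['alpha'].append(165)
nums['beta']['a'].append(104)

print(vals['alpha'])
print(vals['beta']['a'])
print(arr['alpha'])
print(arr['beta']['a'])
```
[3, 7, 8, 165]
[3, 2, 8, 104]
[3, 7, 8]
[3, 2, 8]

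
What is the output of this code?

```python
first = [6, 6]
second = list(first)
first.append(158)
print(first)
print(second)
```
[6, 6, 158]
[6, 6]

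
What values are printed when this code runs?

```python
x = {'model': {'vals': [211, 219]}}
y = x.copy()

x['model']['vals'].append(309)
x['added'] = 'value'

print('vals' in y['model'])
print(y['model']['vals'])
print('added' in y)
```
True
[211, 219, 309]
False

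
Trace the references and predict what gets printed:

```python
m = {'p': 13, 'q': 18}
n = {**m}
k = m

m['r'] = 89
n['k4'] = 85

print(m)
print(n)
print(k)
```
{'p': 13, 'q': 18, 'r': 89}
{'p': 13, 'q': 18, 'k4': 85}
{'p': 13, 'q': 18, 'r': 89}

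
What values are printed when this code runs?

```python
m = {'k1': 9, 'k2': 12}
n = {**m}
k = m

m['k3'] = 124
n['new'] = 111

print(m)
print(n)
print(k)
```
{'k1': 9, 'k2': 12, 'k3': 124}
{'k1': 9, 'k2': 12, 'new': 111}
{'k1': 9, 'k2': 12, 'k3': 124}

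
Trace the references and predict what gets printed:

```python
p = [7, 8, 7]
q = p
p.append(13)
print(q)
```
[7, 8, 7, 13]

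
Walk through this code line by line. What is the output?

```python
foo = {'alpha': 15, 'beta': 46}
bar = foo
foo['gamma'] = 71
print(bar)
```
{'alpha': 15, 'beta': 46, 'gamma': 71}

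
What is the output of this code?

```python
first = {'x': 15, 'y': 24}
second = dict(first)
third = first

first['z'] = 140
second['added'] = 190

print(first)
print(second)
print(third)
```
{'x': 15, 'y': 24, 'z': 140}
{'x': 15, 'y': 24, 'added': 190}
{'x': 15, 'y': 24, 'z': 140}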